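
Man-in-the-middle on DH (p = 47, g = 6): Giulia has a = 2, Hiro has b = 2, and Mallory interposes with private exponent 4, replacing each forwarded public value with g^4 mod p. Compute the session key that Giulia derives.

24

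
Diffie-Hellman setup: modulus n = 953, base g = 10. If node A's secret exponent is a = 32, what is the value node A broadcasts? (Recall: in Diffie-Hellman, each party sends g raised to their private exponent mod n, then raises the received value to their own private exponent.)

Public value = 10^32 mod 953.
10^1 ≡ 10 (mod 953)
10^2 = (10^1)^2 ≡ 10^2 = 100 ≡ 100 (mod 953)
10^4 = (10^2)^2 ≡ 100^2 = 10000 ≡ 470 (mod 953)
10^8 = (10^4)^2 ≡ 470^2 = 220900 ≡ 757 (mod 953)
10^16 = (10^8)^2 ≡ 757^2 = 573049 ≡ 296 (mod 953)
10^32 = (10^16)^2 ≡ 296^2 = 87616 ≡ 893 (mod 953)

893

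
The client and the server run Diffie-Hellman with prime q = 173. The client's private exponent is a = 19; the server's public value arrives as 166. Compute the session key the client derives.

87

Shared key K = 166^19 mod 173.
166^1 ≡ 166 (mod 173)
166^2 = (166^1)^2 ≡ 166^2 = 27556 ≡ 49 (mod 173)
166^4 = (166^2)^2 ≡ 49^2 = 2401 ≡ 152 (mod 173)
166^8 = (166^4)^2 ≡ 152^2 = 23104 ≡ 95 (mod 173)
166^16 = (166^8)^2 ≡ 95^2 = 9025 ≡ 29 (mod 173)
166^19 = 166^16 · 166^2 · 166^1 ≡ 29 · 49 · 166 ≡ 87 (mod 173).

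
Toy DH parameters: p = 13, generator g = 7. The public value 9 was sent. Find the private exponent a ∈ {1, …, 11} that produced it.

Try successive powers of 7 modulo 13:
7^1 ≡ 7
7^2 ≡ 10
7^3 ≡ 5
7^4 ≡ 9
Found: a = 4.

4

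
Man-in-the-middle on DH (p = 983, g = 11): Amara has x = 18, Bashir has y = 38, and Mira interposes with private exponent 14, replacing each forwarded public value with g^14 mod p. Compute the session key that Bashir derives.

276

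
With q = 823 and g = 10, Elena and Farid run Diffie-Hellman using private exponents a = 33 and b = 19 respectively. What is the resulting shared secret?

Farid sends B = g^b mod q = 10^19 mod 823.
10^1 ≡ 10 (mod 823)
10^2 = (10^1)^2 ≡ 10^2 = 100 ≡ 100 (mod 823)
10^4 = (10^2)^2 ≡ 100^2 = 10000 ≡ 124 (mod 823)
10^8 = (10^4)^2 ≡ 124^2 = 15376 ≡ 562 (mod 823)
10^16 = (10^8)^2 ≡ 562^2 = 315844 ≡ 635 (mod 823)
10^19 = 10^16 · 10^2 · 10^1 ≡ 635 · 100 · 10 ≡ 467 (mod 823).
So B = 467. Elena then computes K = B^a mod q = 467^33 mod 823.
467^1 ≡ 467 (mod 823)
467^2 = (467^1)^2 ≡ 467^2 = 218089 ≡ 817 (mod 823)
467^4 = (467^2)^2 ≡ 817^2 = 667489 ≡ 36 (mod 823)
467^8 = (467^4)^2 ≡ 36^2 = 1296 ≡ 473 (mod 823)
467^16 = (467^8)^2 ≡ 473^2 = 223729 ≡ 696 (mod 823)
467^32 = (467^16)^2 ≡ 696^2 = 484416 ≡ 492 (mod 823)
467^33 = 467^32 · 467^1 ≡ 492 · 467 ≡ 147 (mod 823).

147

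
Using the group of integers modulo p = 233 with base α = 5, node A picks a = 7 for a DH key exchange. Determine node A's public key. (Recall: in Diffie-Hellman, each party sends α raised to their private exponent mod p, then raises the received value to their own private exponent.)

70

Public value = 5^{7} \pmod{233}.
5^1 ≡ 5 (mod 233)
5^2 = (5^1)^2 ≡ 5^2 = 25 ≡ 25 (mod 233)
5^4 = (5^2)^2 ≡ 25^2 = 625 ≡ 159 (mod 233)
5^7 = 5^4 · 5^2 · 5^1 ≡ 159 · 25 · 5 ≡ 70 (mod 233).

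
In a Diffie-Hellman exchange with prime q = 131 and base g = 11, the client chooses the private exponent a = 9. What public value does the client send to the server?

91

Public value = 11^9 mod 131.
11^1 ≡ 11 (mod 131)
11^2 = (11^1)^2 ≡ 11^2 = 121 ≡ 121 (mod 131)
11^4 = (11^2)^2 ≡ 121^2 = 14641 ≡ 100 (mod 131)
11^8 = (11^4)^2 ≡ 100^2 = 10000 ≡ 44 (mod 131)
11^9 = 11^8 · 11^1 ≡ 44 · 11 ≡ 91 (mod 131).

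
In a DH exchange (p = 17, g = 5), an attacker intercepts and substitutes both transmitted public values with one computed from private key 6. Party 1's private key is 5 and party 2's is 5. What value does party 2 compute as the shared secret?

Party 2 receives an attacker's public value M = 5^6 mod 17 instead of the honest one.
5^1 ≡ 5 (mod 17)
5^2 = (5^1)^2 ≡ 5^2 = 25 ≡ 8 (mod 17)
5^4 = (5^2)^2 ≡ 8^2 = 64 ≡ 13 (mod 17)
5^6 = 5^4 · 5^2 ≡ 13 · 8 ≡ 2 (mod 17).
So M = 2. Party 2 computes K = M^5 mod 17.
2^1 ≡ 2 (mod 17)
2^2 = (2^1)^2 ≡ 2^2 = 4 ≡ 4 (mod 17)
2^4 = (2^2)^2 ≡ 4^2 = 16 ≡ 16 (mod 17)
2^5 = 2^4 · 2^1 ≡ 16 · 2 ≡ 15 (mod 17).

15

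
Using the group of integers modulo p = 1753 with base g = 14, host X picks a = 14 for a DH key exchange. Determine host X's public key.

1562

Public value = 14^14 (mod 1753).
14^1 ≡ 14 (mod 1753)
14^2 = (14^1)^2 ≡ 14^2 = 196 ≡ 196 (mod 1753)
14^4 = (14^2)^2 ≡ 196^2 = 38416 ≡ 1603 (mod 1753)
14^8 = (14^4)^2 ≡ 1603^2 = 2569609 ≡ 1464 (mod 1753)
14^14 = 14^8 · 14^4 · 14^2 ≡ 1464 · 1603 · 196 ≡ 1562 (mod 1753).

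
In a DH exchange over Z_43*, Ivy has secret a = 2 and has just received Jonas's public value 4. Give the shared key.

Shared key K = 4^2 mod 43.
4^1 ≡ 4 (mod 43)
4^2 = (4^1)^2 ≡ 4^2 = 16 ≡ 16 (mod 43)

16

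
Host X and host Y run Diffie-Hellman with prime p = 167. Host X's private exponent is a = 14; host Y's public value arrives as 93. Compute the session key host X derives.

42

Shared key K = 93^14 mod 167.
93^1 ≡ 93 (mod 167)
93^2 = (93^1)^2 ≡ 93^2 = 8649 ≡ 132 (mod 167)
93^4 = (93^2)^2 ≡ 132^2 = 17424 ≡ 56 (mod 167)
93^8 = (93^4)^2 ≡ 56^2 = 3136 ≡ 130 (mod 167)
93^14 = 93^8 · 93^4 · 93^2 ≡ 130 · 56 · 132 ≡ 42 (mod 167).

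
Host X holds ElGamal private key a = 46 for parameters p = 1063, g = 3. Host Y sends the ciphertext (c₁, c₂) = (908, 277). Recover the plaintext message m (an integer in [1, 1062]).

Shared mask s = c₁^a mod p = 908^46 mod 1063.
908^1 ≡ 908 (mod 1063)
908^2 = (908^1)^2 ≡ 908^2 = 824464 ≡ 639 (mod 1063)
908^4 = (908^2)^2 ≡ 639^2 = 408321 ≡ 129 (mod 1063)
908^8 = (908^4)^2 ≡ 129^2 = 16641 ≡ 696 (mod 1063)
908^16 = (908^8)^2 ≡ 696^2 = 484416 ≡ 751 (mod 1063)
908^32 = (908^16)^2 ≡ 751^2 = 564001 ≡ 611 (mod 1063)
908^46 = 908^32 · 908^8 · 908^4 · 908^2 ≡ 611 · 696 · 129 · 639 ≡ 590 (mod 1063).
So s = 590; s⁻¹ ≡ 636 (mod 1063).
m = c₂ · s⁻¹ mod 1063 = 277 · 636 mod 1063 = 777.

777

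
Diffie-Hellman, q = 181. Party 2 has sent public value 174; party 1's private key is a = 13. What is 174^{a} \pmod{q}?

Shared key K = 174^13 mod 181.
174^1 ≡ 174 (mod 181)
174^2 = (174^1)^2 ≡ 174^2 = 30276 ≡ 49 (mod 181)
174^4 = (174^2)^2 ≡ 49^2 = 2401 ≡ 48 (mod 181)
174^8 = (174^4)^2 ≡ 48^2 = 2304 ≡ 132 (mod 181)
174^13 = 174^8 · 174^4 · 174^1 ≡ 132 · 48 · 174 ≡ 174 (mod 181).

174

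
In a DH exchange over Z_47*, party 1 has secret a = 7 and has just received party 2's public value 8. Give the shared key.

12

Shared key K = 8^7 mod 47.
8^1 ≡ 8 (mod 47)
8^2 = (8^1)^2 ≡ 8^2 = 64 ≡ 17 (mod 47)
8^4 = (8^2)^2 ≡ 17^2 = 289 ≡ 7 (mod 47)
8^7 = 8^4 · 8^2 · 8^1 ≡ 7 · 17 · 8 ≡ 12 (mod 47).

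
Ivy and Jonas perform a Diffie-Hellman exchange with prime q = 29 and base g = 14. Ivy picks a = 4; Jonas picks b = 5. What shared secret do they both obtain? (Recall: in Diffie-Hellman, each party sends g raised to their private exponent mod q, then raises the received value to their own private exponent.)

Ivy sends A = g^a mod q = 14^4 mod 29.
14^1 ≡ 14 (mod 29)
14^2 = (14^1)^2 ≡ 14^2 = 196 ≡ 22 (mod 29)
14^4 = (14^2)^2 ≡ 22^2 = 484 ≡ 20 (mod 29)
So A = 20. Jonas then computes K = A^b mod q = 20^5 mod 29.
20^1 ≡ 20 (mod 29)
20^2 = (20^1)^2 ≡ 20^2 = 400 ≡ 23 (mod 29)
20^4 = (20^2)^2 ≡ 23^2 = 529 ≡ 7 (mod 29)
20^5 = 20^4 · 20^1 ≡ 7 · 20 ≡ 24 (mod 29).

24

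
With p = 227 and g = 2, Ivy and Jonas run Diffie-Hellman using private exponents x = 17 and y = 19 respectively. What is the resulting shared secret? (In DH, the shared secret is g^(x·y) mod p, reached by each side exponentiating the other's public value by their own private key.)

61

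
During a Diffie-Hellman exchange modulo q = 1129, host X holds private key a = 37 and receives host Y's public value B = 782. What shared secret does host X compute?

901

Shared key K = 782^37 mod 1129.
782^1 ≡ 782 (mod 1129)
782^2 = (782^1)^2 ≡ 782^2 = 611524 ≡ 735 (mod 1129)
782^4 = (782^2)^2 ≡ 735^2 = 540225 ≡ 563 (mod 1129)
782^8 = (782^4)^2 ≡ 563^2 = 316969 ≡ 849 (mod 1129)
782^16 = (782^8)^2 ≡ 849^2 = 720801 ≡ 499 (mod 1129)
782^32 = (782^16)^2 ≡ 499^2 = 249001 ≡ 621 (mod 1129)
782^37 = 782^32 · 782^4 · 782^1 ≡ 621 · 563 · 782 ≡ 901 (mod 1129).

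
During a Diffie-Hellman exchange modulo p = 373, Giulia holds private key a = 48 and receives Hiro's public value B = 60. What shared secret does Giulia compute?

91

Shared key K = 60^48 mod 373.
60^1 ≡ 60 (mod 373)
60^2 = (60^1)^2 ≡ 60^2 = 3600 ≡ 243 (mod 373)
60^4 = (60^2)^2 ≡ 243^2 = 59049 ≡ 115 (mod 373)
60^8 = (60^4)^2 ≡ 115^2 = 13225 ≡ 170 (mod 373)
60^16 = (60^8)^2 ≡ 170^2 = 28900 ≡ 179 (mod 373)
60^32 = (60^16)^2 ≡ 179^2 = 32041 ≡ 336 (mod 373)
60^48 = 60^32 · 60^16 ≡ 336 · 179 ≡ 91 (mod 373).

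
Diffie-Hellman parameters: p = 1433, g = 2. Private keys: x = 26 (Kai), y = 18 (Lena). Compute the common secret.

Kai sends A = g^x mod p = 2^26 mod 1433.
2^1 ≡ 2 (mod 1433)
2^2 = (2^1)^2 ≡ 2^2 = 4 ≡ 4 (mod 1433)
2^4 = (2^2)^2 ≡ 4^2 = 16 ≡ 16 (mod 1433)
2^8 = (2^4)^2 ≡ 16^2 = 256 ≡ 256 (mod 1433)
2^16 = (2^8)^2 ≡ 256^2 = 65536 ≡ 1051 (mod 1433)
2^26 = 2^16 · 2^8 · 2^2 ≡ 1051 · 256 · 4 ≡ 41 (mod 1433).
So A = 41. Lena then computes K = A^y mod p = 41^18 mod 1433.
41^1 ≡ 41 (mod 1433)
41^2 = (41^1)^2 ≡ 41^2 = 1681 ≡ 248 (mod 1433)
41^4 = (41^2)^2 ≡ 248^2 = 61504 ≡ 1318 (mod 1433)
41^8 = (41^4)^2 ≡ 1318^2 = 1737124 ≡ 328 (mod 1433)
41^16 = (41^8)^2 ≡ 328^2 = 107584 ≡ 109 (mod 1433)
41^18 = 41^16 · 41^2 ≡ 109 · 248 ≡ 1238 (mod 1433).

1238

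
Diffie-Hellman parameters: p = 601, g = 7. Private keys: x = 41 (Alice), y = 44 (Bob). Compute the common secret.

598

Alice sends A = g^x mod p = 7^41 mod 601.
7^1 ≡ 7 (mod 601)
7^2 = (7^1)^2 ≡ 7^2 = 49 ≡ 49 (mod 601)
7^4 = (7^2)^2 ≡ 49^2 = 2401 ≡ 598 (mod 601)
7^8 = (7^4)^2 ≡ 598^2 = 357604 ≡ 9 (mod 601)
7^16 = (7^8)^2 ≡ 9^2 = 81 ≡ 81 (mod 601)
7^32 = (7^16)^2 ≡ 81^2 = 6561 ≡ 551 (mod 601)
7^41 = 7^32 · 7^8 · 7^1 ≡ 551 · 9 · 7 ≡ 456 (mod 601).
So A = 456. Bob then computes K = A^y mod p = 456^44 mod 601.
456^1 ≡ 456 (mod 601)
456^2 = (456^1)^2 ≡ 456^2 = 207936 ≡ 591 (mod 601)
456^4 = (456^2)^2 ≡ 591^2 = 349281 ≡ 100 (mod 601)
456^8 = (456^4)^2 ≡ 100^2 = 10000 ≡ 384 (mod 601)
456^16 = (456^8)^2 ≡ 384^2 = 147456 ≡ 211 (mod 601)
456^32 = (456^16)^2 ≡ 211^2 = 44521 ≡ 47 (mod 601)
456^44 = 456^32 · 456^8 · 456^4 ≡ 47 · 384 · 100 ≡ 598 (mod 601).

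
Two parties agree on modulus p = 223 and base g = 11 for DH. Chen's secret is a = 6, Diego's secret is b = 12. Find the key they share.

98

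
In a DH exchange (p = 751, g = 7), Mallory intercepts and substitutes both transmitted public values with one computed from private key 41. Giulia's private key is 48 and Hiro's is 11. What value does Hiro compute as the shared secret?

Hiro receives Mallory's public value M = 7^41 mod 751 instead of the honest one.
7^1 ≡ 7 (mod 751)
7^2 = (7^1)^2 ≡ 7^2 = 49 ≡ 49 (mod 751)
7^4 = (7^2)^2 ≡ 49^2 = 2401 ≡ 148 (mod 751)
7^8 = (7^4)^2 ≡ 148^2 = 21904 ≡ 125 (mod 751)
7^16 = (7^8)^2 ≡ 125^2 = 15625 ≡ 605 (mod 751)
7^32 = (7^16)^2 ≡ 605^2 = 366025 ≡ 288 (mod 751)
7^41 = 7^32 · 7^8 · 7^1 ≡ 288 · 125 · 7 ≡ 415 (mod 751).
So M = 415. Hiro computes K = M^11 mod 751.
415^1 ≡ 415 (mod 751)
415^2 = (415^1)^2 ≡ 415^2 = 172225 ≡ 246 (mod 751)
415^4 = (415^2)^2 ≡ 246^2 = 60516 ≡ 436 (mod 751)
415^8 = (415^4)^2 ≡ 436^2 = 190096 ≡ 93 (mod 751)
415^11 = 415^8 · 415^2 · 415^1 ≡ 93 · 246 · 415 ≡ 228 (mod 751).

228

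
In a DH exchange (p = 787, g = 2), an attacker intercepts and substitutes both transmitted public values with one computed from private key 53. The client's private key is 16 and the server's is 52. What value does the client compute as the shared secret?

585

The client receives an attacker's public value M = 2^53 mod 787 instead of the honest one.
2^1 ≡ 2 (mod 787)
2^2 = (2^1)^2 ≡ 2^2 = 4 ≡ 4 (mod 787)
2^4 = (2^2)^2 ≡ 4^2 = 16 ≡ 16 (mod 787)
2^8 = (2^4)^2 ≡ 16^2 = 256 ≡ 256 (mod 787)
2^16 = (2^8)^2 ≡ 256^2 = 65536 ≡ 215 (mod 787)
2^32 = (2^16)^2 ≡ 215^2 = 46225 ≡ 579 (mod 787)
2^53 = 2^32 · 2^16 · 2^4 · 2^1 ≡ 579 · 215 · 16 · 2 ≡ 513 (mod 787).
So M = 513. The client computes K = M^16 mod 787.
513^1 ≡ 513 (mod 787)
513^2 = (513^1)^2 ≡ 513^2 = 263169 ≡ 311 (mod 787)
513^4 = (513^2)^2 ≡ 311^2 = 96721 ≡ 707 (mod 787)
513^8 = (513^4)^2 ≡ 707^2 = 499849 ≡ 104 (mod 787)
513^16 = (513^8)^2 ≡ 104^2 = 10816 ≡ 585 (mod 787)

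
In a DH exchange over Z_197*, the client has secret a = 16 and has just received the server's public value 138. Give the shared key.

Shared key K = 138^16 mod 197.
138^1 ≡ 138 (mod 197)
138^2 = (138^1)^2 ≡ 138^2 = 19044 ≡ 132 (mod 197)
138^4 = (138^2)^2 ≡ 132^2 = 17424 ≡ 88 (mod 197)
138^8 = (138^4)^2 ≡ 88^2 = 7744 ≡ 61 (mod 197)
138^16 = (138^8)^2 ≡ 61^2 = 3721 ≡ 175 (mod 197)

175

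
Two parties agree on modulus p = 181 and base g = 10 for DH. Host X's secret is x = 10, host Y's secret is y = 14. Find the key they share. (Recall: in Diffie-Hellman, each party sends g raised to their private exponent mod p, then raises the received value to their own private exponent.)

43

Host X sends A = g^x mod p = 10^10 mod 181.
10^1 ≡ 10 (mod 181)
10^2 = (10^1)^2 ≡ 10^2 = 100 ≡ 100 (mod 181)
10^4 = (10^2)^2 ≡ 100^2 = 10000 ≡ 45 (mod 181)
10^8 = (10^4)^2 ≡ 45^2 = 2025 ≡ 34 (mod 181)
10^10 = 10^8 · 10^2 ≡ 34 · 100 ≡ 142 (mod 181).
So A = 142. Host Y then computes K = A^y mod p = 142^14 mod 181.
142^1 ≡ 142 (mod 181)
142^2 = (142^1)^2 ≡ 142^2 = 20164 ≡ 73 (mod 181)
142^4 = (142^2)^2 ≡ 73^2 = 5329 ≡ 80 (mod 181)
142^8 = (142^4)^2 ≡ 80^2 = 6400 ≡ 65 (mod 181)
142^14 = 142^8 · 142^4 · 142^2 ≡ 65 · 80 · 73 ≡ 43 (mod 181).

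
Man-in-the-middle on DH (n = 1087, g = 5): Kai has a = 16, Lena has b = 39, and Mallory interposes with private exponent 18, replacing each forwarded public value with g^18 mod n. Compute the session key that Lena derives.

Lena receives Mallory's public value M = 5^18 mod 1087 instead of the honest one.
5^1 ≡ 5 (mod 1087)
5^2 = (5^1)^2 ≡ 5^2 = 25 ≡ 25 (mod 1087)
5^4 = (5^2)^2 ≡ 25^2 = 625 ≡ 625 (mod 1087)
5^8 = (5^4)^2 ≡ 625^2 = 390625 ≡ 392 (mod 1087)
5^16 = (5^8)^2 ≡ 392^2 = 153664 ≡ 397 (mod 1087)
5^18 = 5^16 · 5^2 ≡ 397 · 25 ≡ 142 (mod 1087).
So M = 142. Lena computes K = M^39 mod 1087.
142^1 ≡ 142 (mod 1087)
142^2 = (142^1)^2 ≡ 142^2 = 20164 ≡ 598 (mod 1087)
142^4 = (142^2)^2 ≡ 598^2 = 357604 ≡ 1068 (mod 1087)
142^8 = (142^4)^2 ≡ 1068^2 = 1140624 ≡ 361 (mod 1087)
142^16 = (142^8)^2 ≡ 361^2 = 130321 ≡ 968 (mod 1087)
142^32 = (142^16)^2 ≡ 968^2 = 937024 ≡ 30 (mod 1087)
142^39 = 142^32 · 142^4 · 142^2 · 142^1 ≡ 30 · 1068 · 598 · 142 ≡ 903 (mod 1087).

903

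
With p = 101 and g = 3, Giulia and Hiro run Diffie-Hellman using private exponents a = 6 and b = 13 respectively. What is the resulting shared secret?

33

Giulia sends A = g^a mod p = 3^6 mod 101.
3^1 ≡ 3 (mod 101)
3^2 = (3^1)^2 ≡ 3^2 = 9 ≡ 9 (mod 101)
3^4 = (3^2)^2 ≡ 9^2 = 81 ≡ 81 (mod 101)
3^6 = 3^4 · 3^2 ≡ 81 · 9 ≡ 22 (mod 101).
So A = 22. Hiro then computes K = A^b mod p = 22^13 mod 101.
22^1 ≡ 22 (mod 101)
22^2 = (22^1)^2 ≡ 22^2 = 484 ≡ 80 (mod 101)
22^4 = (22^2)^2 ≡ 80^2 = 6400 ≡ 37 (mod 101)
22^8 = (22^4)^2 ≡ 37^2 = 1369 ≡ 56 (mod 101)
22^13 = 22^8 · 22^4 · 22^1 ≡ 56 · 37 · 22 ≡ 33 (mod 101).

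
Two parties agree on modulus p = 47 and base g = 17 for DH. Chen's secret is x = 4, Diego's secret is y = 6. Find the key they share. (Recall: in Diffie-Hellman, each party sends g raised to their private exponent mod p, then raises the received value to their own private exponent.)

Chen sends A = g^x mod p = 17^4 mod 47.
17^1 ≡ 17 (mod 47)
17^2 = (17^1)^2 ≡ 17^2 = 289 ≡ 7 (mod 47)
17^4 = (17^2)^2 ≡ 7^2 = 49 ≡ 2 (mod 47)
So A = 2. Diego then computes K = A^y mod p = 2^6 mod 47.
2^1 ≡ 2 (mod 47)
2^2 = (2^1)^2 ≡ 2^2 = 4 ≡ 4 (mod 47)
2^4 = (2^2)^2 ≡ 4^2 = 16 ≡ 16 (mod 47)
2^6 = 2^4 · 2^2 ≡ 16 · 4 ≡ 17 (mod 47).

17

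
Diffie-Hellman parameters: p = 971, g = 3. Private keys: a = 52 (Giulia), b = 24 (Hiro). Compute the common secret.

332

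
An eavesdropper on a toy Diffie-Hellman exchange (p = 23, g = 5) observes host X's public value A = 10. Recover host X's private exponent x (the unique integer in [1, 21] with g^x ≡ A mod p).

3

Try successive powers of 5 modulo 23:
5^1 ≡ 5
5^2 ≡ 2
5^3 ≡ 10
Found: x = 3.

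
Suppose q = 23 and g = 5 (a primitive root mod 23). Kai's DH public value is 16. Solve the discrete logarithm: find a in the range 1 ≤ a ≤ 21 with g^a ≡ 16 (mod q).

Try successive powers of 5 modulo 23:
5^1 ≡ 5
5^2 ≡ 2
5^3 ≡ 10
5^4 ≡ 4
5^5 ≡ 20
5^6 ≡ 8
5^7 ≡ 17
5^8 ≡ 16
Found: a = 8.

8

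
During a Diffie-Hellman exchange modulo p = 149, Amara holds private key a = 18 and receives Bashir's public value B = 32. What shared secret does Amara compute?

24

Shared key K = 32^18 mod 149.
32^1 ≡ 32 (mod 149)
32^2 = (32^1)^2 ≡ 32^2 = 1024 ≡ 130 (mod 149)
32^4 = (32^2)^2 ≡ 130^2 = 16900 ≡ 63 (mod 149)
32^8 = (32^4)^2 ≡ 63^2 = 3969 ≡ 95 (mod 149)
32^16 = (32^8)^2 ≡ 95^2 = 9025 ≡ 85 (mod 149)
32^18 = 32^16 · 32^2 ≡ 85 · 130 ≡ 24 (mod 149).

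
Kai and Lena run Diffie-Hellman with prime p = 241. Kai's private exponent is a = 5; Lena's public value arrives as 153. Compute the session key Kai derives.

22

Shared key K = 153^5 mod 241.
153^1 ≡ 153 (mod 241)
153^2 = (153^1)^2 ≡ 153^2 = 23409 ≡ 32 (mod 241)
153^4 = (153^2)^2 ≡ 32^2 = 1024 ≡ 60 (mod 241)
153^5 = 153^4 · 153^1 ≡ 60 · 153 ≡ 22 (mod 241).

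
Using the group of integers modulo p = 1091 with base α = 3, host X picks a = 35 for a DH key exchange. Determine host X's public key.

943

Public value = 3^35 (mod 1091).
3^1 ≡ 3 (mod 1091)
3^2 = (3^1)^2 ≡ 3^2 = 9 ≡ 9 (mod 1091)
3^4 = (3^2)^2 ≡ 9^2 = 81 ≡ 81 (mod 1091)
3^8 = (3^4)^2 ≡ 81^2 = 6561 ≡ 15 (mod 1091)
3^16 = (3^8)^2 ≡ 15^2 = 225 ≡ 225 (mod 1091)
3^32 = (3^16)^2 ≡ 225^2 = 50625 ≡ 439 (mod 1091)
3^35 = 3^32 · 3^2 · 3^1 ≡ 439 · 9 · 3 ≡ 943 (mod 1091).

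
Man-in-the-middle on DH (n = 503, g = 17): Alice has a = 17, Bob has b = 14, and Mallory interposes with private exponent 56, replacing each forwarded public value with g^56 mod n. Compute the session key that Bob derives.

Bob receives Mallory's public value M = 17^56 mod 503 instead of the honest one.
17^1 ≡ 17 (mod 503)
17^2 = (17^1)^2 ≡ 17^2 = 289 ≡ 289 (mod 503)
17^4 = (17^2)^2 ≡ 289^2 = 83521 ≡ 23 (mod 503)
17^8 = (17^4)^2 ≡ 23^2 = 529 ≡ 26 (mod 503)
17^16 = (17^8)^2 ≡ 26^2 = 676 ≡ 173 (mod 503)
17^32 = (17^16)^2 ≡ 173^2 = 29929 ≡ 252 (mod 503)
17^56 = 17^32 · 17^16 · 17^8 ≡ 252 · 173 · 26 ≡ 237 (mod 503).
So M = 237. Bob computes K = M^14 mod 503.
237^1 ≡ 237 (mod 503)
237^2 = (237^1)^2 ≡ 237^2 = 56169 ≡ 336 (mod 503)
237^4 = (237^2)^2 ≡ 336^2 = 112896 ≡ 224 (mod 503)
237^8 = (237^4)^2 ≡ 224^2 = 50176 ≡ 379 (mod 503)
237^14 = 237^8 · 237^4 · 237^2 ≡ 379 · 224 · 336 ≡ 429 (mod 503).

429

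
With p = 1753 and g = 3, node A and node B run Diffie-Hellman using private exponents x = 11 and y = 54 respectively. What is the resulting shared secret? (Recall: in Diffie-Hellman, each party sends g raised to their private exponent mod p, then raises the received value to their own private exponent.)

Node B sends B = g^y mod p = 3^54 mod 1753.
3^1 ≡ 3 (mod 1753)
3^2 = (3^1)^2 ≡ 3^2 = 9 ≡ 9 (mod 1753)
3^4 = (3^2)^2 ≡ 9^2 = 81 ≡ 81 (mod 1753)
3^8 = (3^4)^2 ≡ 81^2 = 6561 ≡ 1302 (mod 1753)
3^16 = (3^8)^2 ≡ 1302^2 = 1695204 ≡ 53 (mod 1753)
3^32 = (3^16)^2 ≡ 53^2 = 2809 ≡ 1056 (mod 1753)
3^54 = 3^32 · 3^16 · 3^4 · 3^2 ≡ 1056 · 53 · 81 · 9 ≡ 1350 (mod 1753).
So B = 1350. Node A then computes K = B^x mod p = 1350^11 mod 1753.
1350^1 ≡ 1350 (mod 1753)
1350^2 = (1350^1)^2 ≡ 1350^2 = 1822500 ≡ 1133 (mod 1753)
1350^4 = (1350^2)^2 ≡ 1133^2 = 1283689 ≡ 493 (mod 1753)
1350^8 = (1350^4)^2 ≡ 493^2 = 243049 ≡ 1135 (mod 1753)
1350^11 = 1350^8 · 1350^2 · 1350^1 ≡ 1135 · 1133 · 1350 ≡ 1278 (mod 1753).

1278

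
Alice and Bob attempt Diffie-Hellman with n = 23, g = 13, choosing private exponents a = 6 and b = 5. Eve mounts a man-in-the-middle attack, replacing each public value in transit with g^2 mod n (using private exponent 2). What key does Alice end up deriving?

13

Alice receives Eve's public value M = 13^2 mod 23 instead of the honest one.
13^1 ≡ 13 (mod 23)
13^2 = (13^1)^2 ≡ 13^2 = 169 ≡ 8 (mod 23)
So M = 8. Alice computes K = M^6 mod 23.
8^1 ≡ 8 (mod 23)
8^2 = (8^1)^2 ≡ 8^2 = 64 ≡ 18 (mod 23)
8^4 = (8^2)^2 ≡ 18^2 = 324 ≡ 2 (mod 23)
8^6 = 8^4 · 8^2 ≡ 2 · 18 ≡ 13 (mod 23).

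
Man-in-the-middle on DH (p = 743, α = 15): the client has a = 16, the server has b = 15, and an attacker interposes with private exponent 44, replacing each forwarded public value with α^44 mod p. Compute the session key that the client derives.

565

The client receives an attacker's public value M = 15^44 mod 743 instead of the honest one.
15^1 ≡ 15 (mod 743)
15^2 = (15^1)^2 ≡ 15^2 = 225 ≡ 225 (mod 743)
15^4 = (15^2)^2 ≡ 225^2 = 50625 ≡ 101 (mod 743)
15^8 = (15^4)^2 ≡ 101^2 = 10201 ≡ 542 (mod 743)
15^16 = (15^8)^2 ≡ 542^2 = 293764 ≡ 279 (mod 743)
15^32 = (15^16)^2 ≡ 279^2 = 77841 ≡ 569 (mod 743)
15^44 = 15^32 · 15^8 · 15^4 ≡ 569 · 542 · 101 ≡ 152 (mod 743).
So M = 152. The client computes K = M^16 mod 743.
152^1 ≡ 152 (mod 743)
152^2 = (152^1)^2 ≡ 152^2 = 23104 ≡ 71 (mod 743)
152^4 = (152^2)^2 ≡ 71^2 = 5041 ≡ 583 (mod 743)
152^8 = (152^4)^2 ≡ 583^2 = 339889 ≡ 338 (mod 743)
152^16 = (152^8)^2 ≡ 338^2 = 114244 ≡ 565 (mod 743)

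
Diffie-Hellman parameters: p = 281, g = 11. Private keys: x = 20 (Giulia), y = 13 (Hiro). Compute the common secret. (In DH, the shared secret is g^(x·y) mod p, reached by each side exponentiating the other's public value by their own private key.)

172

Hiro sends B = g^y mod p = 11^13 mod 281.
11^1 ≡ 11 (mod 281)
11^2 = (11^1)^2 ≡ 11^2 = 121 ≡ 121 (mod 281)
11^4 = (11^2)^2 ≡ 121^2 = 14641 ≡ 29 (mod 281)
11^8 = (11^4)^2 ≡ 29^2 = 841 ≡ 279 (mod 281)
11^13 = 11^8 · 11^4 · 11^1 ≡ 279 · 29 · 11 ≡ 205 (mod 281).
So B = 205. Giulia then computes K = B^x mod p = 205^20 mod 281.
205^1 ≡ 205 (mod 281)
205^2 = (205^1)^2 ≡ 205^2 = 42025 ≡ 156 (mod 281)
205^4 = (205^2)^2 ≡ 156^2 = 24336 ≡ 170 (mod 281)
205^8 = (205^4)^2 ≡ 170^2 = 28900 ≡ 238 (mod 281)
205^16 = (205^8)^2 ≡ 238^2 = 56644 ≡ 163 (mod 281)
205^20 = 205^16 · 205^4 ≡ 163 · 170 ≡ 172 (mod 281).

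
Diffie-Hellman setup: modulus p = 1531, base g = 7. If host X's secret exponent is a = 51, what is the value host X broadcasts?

225

Public value = 7^51 (mod 1531).
7^1 ≡ 7 (mod 1531)
7^2 = (7^1)^2 ≡ 7^2 = 49 ≡ 49 (mod 1531)
7^4 = (7^2)^2 ≡ 49^2 = 2401 ≡ 870 (mod 1531)
7^8 = (7^4)^2 ≡ 870^2 = 756900 ≡ 586 (mod 1531)
7^16 = (7^8)^2 ≡ 586^2 = 343396 ≡ 452 (mod 1531)
7^32 = (7^16)^2 ≡ 452^2 = 204304 ≡ 681 (mod 1531)
7^51 = 7^32 · 7^16 · 7^2 · 7^1 ≡ 681 · 452 · 49 · 7 ≡ 225 (mod 1531).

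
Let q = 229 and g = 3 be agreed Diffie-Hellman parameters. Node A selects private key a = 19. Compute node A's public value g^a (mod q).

Public value = 3^19 (mod 229).
3^1 ≡ 3 (mod 229)
3^2 = (3^1)^2 ≡ 3^2 = 9 ≡ 9 (mod 229)
3^4 = (3^2)^2 ≡ 9^2 = 81 ≡ 81 (mod 229)
3^8 = (3^4)^2 ≡ 81^2 = 6561 ≡ 149 (mod 229)
3^16 = (3^8)^2 ≡ 149^2 = 22201 ≡ 217 (mod 229)
3^19 = 3^16 · 3^2 · 3^1 ≡ 217 · 9 · 3 ≡ 134 (mod 229).

134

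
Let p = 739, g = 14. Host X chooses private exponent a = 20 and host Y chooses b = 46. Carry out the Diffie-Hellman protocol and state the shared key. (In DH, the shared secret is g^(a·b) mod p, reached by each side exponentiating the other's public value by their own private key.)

Host Y sends B = g^b mod p = 14^46 mod 739.
14^1 ≡ 14 (mod 739)
14^2 = (14^1)^2 ≡ 14^2 = 196 ≡ 196 (mod 739)
14^4 = (14^2)^2 ≡ 196^2 = 38416 ≡ 727 (mod 739)
14^8 = (14^4)^2 ≡ 727^2 = 528529 ≡ 144 (mod 739)
14^16 = (14^8)^2 ≡ 144^2 = 20736 ≡ 44 (mod 739)
14^32 = (14^16)^2 ≡ 44^2 = 1936 ≡ 458 (mod 739)
14^46 = 14^32 · 14^8 · 14^4 · 14^2 ≡ 458 · 144 · 727 · 196 ≡ 691 (mod 739).
So B = 691. Host X then computes K = B^a mod p = 691^20 mod 739.
691^1 ≡ 691 (mod 739)
691^2 = (691^1)^2 ≡ 691^2 = 477481 ≡ 87 (mod 739)
691^4 = (691^2)^2 ≡ 87^2 = 7569 ≡ 179 (mod 739)
691^8 = (691^4)^2 ≡ 179^2 = 32041 ≡ 264 (mod 739)
691^16 = (691^8)^2 ≡ 264^2 = 69696 ≡ 230 (mod 739)
691^20 = 691^16 · 691^4 ≡ 230 · 179 ≡ 525 (mod 739).

525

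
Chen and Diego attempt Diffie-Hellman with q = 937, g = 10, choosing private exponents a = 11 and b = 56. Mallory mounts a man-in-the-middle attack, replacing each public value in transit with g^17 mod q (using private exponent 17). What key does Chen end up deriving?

Chen receives Mallory's public value M = 10^17 mod 937 instead of the honest one.
10^1 ≡ 10 (mod 937)
10^2 = (10^1)^2 ≡ 10^2 = 100 ≡ 100 (mod 937)
10^4 = (10^2)^2 ≡ 100^2 = 10000 ≡ 630 (mod 937)
10^8 = (10^4)^2 ≡ 630^2 = 396900 ≡ 549 (mod 937)
10^16 = (10^8)^2 ≡ 549^2 = 301401 ≡ 624 (mod 937)
10^17 = 10^16 · 10^1 ≡ 624 · 10 ≡ 618 (mod 937).
So M = 618. Chen computes K = M^11 mod 937.
618^1 ≡ 618 (mod 937)
618^2 = (618^1)^2 ≡ 618^2 = 381924 ≡ 565 (mod 937)
618^4 = (618^2)^2 ≡ 565^2 = 319225 ≡ 645 (mod 937)
618^8 = (618^4)^2 ≡ 645^2 = 416025 ≡ 934 (mod 937)
618^11 = 618^8 · 618^2 · 618^1 ≡ 934 · 565 · 618 ≡ 56 (mod 937).

56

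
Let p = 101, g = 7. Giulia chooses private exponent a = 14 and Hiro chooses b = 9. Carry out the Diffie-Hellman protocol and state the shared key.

Giulia sends A = g^a mod p = 7^14 mod 101.
7^1 ≡ 7 (mod 101)
7^2 = (7^1)^2 ≡ 7^2 = 49 ≡ 49 (mod 101)
7^4 = (7^2)^2 ≡ 49^2 = 2401 ≡ 78 (mod 101)
7^8 = (7^4)^2 ≡ 78^2 = 6084 ≡ 24 (mod 101)
7^14 = 7^8 · 7^4 · 7^2 ≡ 24 · 78 · 49 ≡ 20 (mod 101).
So A = 20. Hiro then computes K = A^b mod p = 20^9 mod 101.
20^1 ≡ 20 (mod 101)
20^2 = (20^1)^2 ≡ 20^2 = 400 ≡ 97 (mod 101)
20^4 = (20^2)^2 ≡ 97^2 = 9409 ≡ 16 (mod 101)
20^8 = (20^4)^2 ≡ 16^2 = 256 ≡ 54 (mod 101)
20^9 = 20^8 · 20^1 ≡ 54 · 20 ≡ 70 (mod 101).

70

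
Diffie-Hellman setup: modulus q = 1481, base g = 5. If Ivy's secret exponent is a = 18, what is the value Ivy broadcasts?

Public value = 5^18 mod 1481.
5^1 ≡ 5 (mod 1481)
5^2 = (5^1)^2 ≡ 5^2 = 25 ≡ 25 (mod 1481)
5^4 = (5^2)^2 ≡ 25^2 = 625 ≡ 625 (mod 1481)
5^8 = (5^4)^2 ≡ 625^2 = 390625 ≡ 1122 (mod 1481)
5^16 = (5^8)^2 ≡ 1122^2 = 1258884 ≡ 34 (mod 1481)
5^18 = 5^16 · 5^2 ≡ 34 · 25 ≡ 850 (mod 1481).

850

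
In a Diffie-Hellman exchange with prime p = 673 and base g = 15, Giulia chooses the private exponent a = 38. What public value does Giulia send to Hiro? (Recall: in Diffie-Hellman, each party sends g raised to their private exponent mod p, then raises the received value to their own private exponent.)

18

Public value = 15^{38} \pmod{673}.
15^1 ≡ 15 (mod 673)
15^2 = (15^1)^2 ≡ 15^2 = 225 ≡ 225 (mod 673)
15^4 = (15^2)^2 ≡ 225^2 = 50625 ≡ 150 (mod 673)
15^8 = (15^4)^2 ≡ 150^2 = 22500 ≡ 291 (mod 673)
15^16 = (15^8)^2 ≡ 291^2 = 84681 ≡ 556 (mod 673)
15^32 = (15^16)^2 ≡ 556^2 = 309136 ≡ 229 (mod 673)
15^38 = 15^32 · 15^4 · 15^2 ≡ 229 · 150 · 225 ≡ 18 (mod 673).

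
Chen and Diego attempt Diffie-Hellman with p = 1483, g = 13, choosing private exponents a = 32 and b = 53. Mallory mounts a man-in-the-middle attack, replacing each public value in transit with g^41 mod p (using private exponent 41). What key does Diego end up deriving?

1336

Diego receives Mallory's public value M = 13^41 mod 1483 instead of the honest one.
13^1 ≡ 13 (mod 1483)
13^2 = (13^1)^2 ≡ 13^2 = 169 ≡ 169 (mod 1483)
13^4 = (13^2)^2 ≡ 169^2 = 28561 ≡ 384 (mod 1483)
13^8 = (13^4)^2 ≡ 384^2 = 147456 ≡ 639 (mod 1483)
13^16 = (13^8)^2 ≡ 639^2 = 408321 ≡ 496 (mod 1483)
13^32 = (13^16)^2 ≡ 496^2 = 246016 ≡ 1321 (mod 1483)
13^41 = 13^32 · 13^8 · 13^1 ≡ 1321 · 639 · 13 ≡ 830 (mod 1483).
So M = 830. Diego computes K = M^53 mod 1483.
830^1 ≡ 830 (mod 1483)
830^2 = (830^1)^2 ≡ 830^2 = 688900 ≡ 788 (mod 1483)
830^4 = (830^2)^2 ≡ 788^2 = 620944 ≡ 1050 (mod 1483)
830^8 = (830^4)^2 ≡ 1050^2 = 1102500 ≡ 631 (mod 1483)
830^16 = (830^8)^2 ≡ 631^2 = 398161 ≡ 717 (mod 1483)
830^32 = (830^16)^2 ≡ 717^2 = 514089 ≡ 971 (mod 1483)
830^53 = 830^32 · 830^16 · 830^4 · 830^1 ≡ 971 · 717 · 1050 · 830 ≡ 1336 (mod 1483).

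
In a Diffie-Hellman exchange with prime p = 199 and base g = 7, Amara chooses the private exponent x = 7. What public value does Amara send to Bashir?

81

Public value = 7^{7} \pmod{199}.
7^1 ≡ 7 (mod 199)
7^2 = (7^1)^2 ≡ 7^2 = 49 ≡ 49 (mod 199)
7^4 = (7^2)^2 ≡ 49^2 = 2401 ≡ 13 (mod 199)
7^7 = 7^4 · 7^2 · 7^1 ≡ 13 · 49 · 7 ≡ 81 (mod 199).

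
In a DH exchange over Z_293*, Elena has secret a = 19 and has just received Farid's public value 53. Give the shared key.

279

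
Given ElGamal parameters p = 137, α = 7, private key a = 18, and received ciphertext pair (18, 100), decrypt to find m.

101

Shared mask s = c₁^a mod p = 18^18 mod 137.
18^1 ≡ 18 (mod 137)
18^2 = (18^1)^2 ≡ 18^2 = 324 ≡ 50 (mod 137)
18^4 = (18^2)^2 ≡ 50^2 = 2500 ≡ 34 (mod 137)
18^8 = (18^4)^2 ≡ 34^2 = 1156 ≡ 60 (mod 137)
18^16 = (18^8)^2 ≡ 60^2 = 3600 ≡ 38 (mod 137)
18^18 = 18^16 · 18^2 ≡ 38 · 50 ≡ 119 (mod 137).
So s = 119; s⁻¹ ≡ 38 (mod 137).
m = c₂ · s⁻¹ mod 137 = 100 · 38 mod 137 = 101.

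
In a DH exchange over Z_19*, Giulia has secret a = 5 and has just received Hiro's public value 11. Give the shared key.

7

Shared key K = 11^5 mod 19.
11^1 ≡ 11 (mod 19)
11^2 = (11^1)^2 ≡ 11^2 = 121 ≡ 7 (mod 19)
11^4 = (11^2)^2 ≡ 7^2 = 49 ≡ 11 (mod 19)
11^5 = 11^4 · 11^1 ≡ 11 · 11 ≡ 7 (mod 19).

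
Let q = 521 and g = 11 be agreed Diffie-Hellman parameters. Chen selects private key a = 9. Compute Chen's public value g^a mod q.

160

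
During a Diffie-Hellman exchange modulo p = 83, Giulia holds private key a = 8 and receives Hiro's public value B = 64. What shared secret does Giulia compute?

38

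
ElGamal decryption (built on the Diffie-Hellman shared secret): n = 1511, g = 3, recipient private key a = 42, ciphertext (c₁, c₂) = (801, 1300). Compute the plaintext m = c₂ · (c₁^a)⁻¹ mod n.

1167

Shared mask s = c₁^a mod n = 801^42 mod 1511.
801^1 ≡ 801 (mod 1511)
801^2 = (801^1)^2 ≡ 801^2 = 641601 ≡ 937 (mod 1511)
801^4 = (801^2)^2 ≡ 937^2 = 877969 ≡ 78 (mod 1511)
801^8 = (801^4)^2 ≡ 78^2 = 6084 ≡ 40 (mod 1511)
801^16 = (801^8)^2 ≡ 40^2 = 1600 ≡ 89 (mod 1511)
801^32 = (801^16)^2 ≡ 89^2 = 7921 ≡ 366 (mod 1511)
801^42 = 801^32 · 801^8 · 801^2 ≡ 366 · 40 · 937 ≡ 822 (mod 1511).
So s = 822; s⁻¹ ≡ 818 (mod 1511).
m = c₂ · s⁻¹ mod 1511 = 1300 · 818 mod 1511 = 1167.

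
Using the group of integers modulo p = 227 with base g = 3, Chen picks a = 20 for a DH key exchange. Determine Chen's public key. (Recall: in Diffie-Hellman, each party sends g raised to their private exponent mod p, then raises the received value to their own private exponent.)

Public value = 3^20 mod 227.
3^1 ≡ 3 (mod 227)
3^2 = (3^1)^2 ≡ 3^2 = 9 ≡ 9 (mod 227)
3^4 = (3^2)^2 ≡ 9^2 = 81 ≡ 81 (mod 227)
3^8 = (3^4)^2 ≡ 81^2 = 6561 ≡ 205 (mod 227)
3^16 = (3^8)^2 ≡ 205^2 = 42025 ≡ 30 (mod 227)
3^20 = 3^16 · 3^4 ≡ 30 · 81 ≡ 160 (mod 227).

160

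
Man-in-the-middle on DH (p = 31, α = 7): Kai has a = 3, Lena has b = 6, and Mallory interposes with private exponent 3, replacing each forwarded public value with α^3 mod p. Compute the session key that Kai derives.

8

Kai receives Mallory's public value M = 7^3 mod 31 instead of the honest one.
7^1 ≡ 7 (mod 31)
7^2 = (7^1)^2 ≡ 7^2 = 49 ≡ 18 (mod 31)
7^3 = 7^2 · 7^1 ≡ 18 · 7 ≡ 2 (mod 31).
So M = 2. Kai computes K = M^3 mod 31.
2^1 ≡ 2 (mod 31)
2^2 = (2^1)^2 ≡ 2^2 = 4 ≡ 4 (mod 31)
2^3 = 2^2 · 2^1 ≡ 4 · 2 ≡ 8 (mod 31).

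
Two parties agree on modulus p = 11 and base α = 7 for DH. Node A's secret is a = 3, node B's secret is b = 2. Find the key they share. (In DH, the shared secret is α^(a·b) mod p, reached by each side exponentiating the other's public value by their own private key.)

Node B sends B = α^b mod p = 7^2 mod 11.
7^1 ≡ 7 (mod 11)
7^2 = (7^1)^2 ≡ 7^2 = 49 ≡ 5 (mod 11)
So B = 5. Node A then computes K = B^a mod p = 5^3 mod 11.
5^1 ≡ 5 (mod 11)
5^2 = (5^1)^2 ≡ 5^2 = 25 ≡ 3 (mod 11)
5^3 = 5^2 · 5^1 ≡ 3 · 5 ≡ 4 (mod 11).

4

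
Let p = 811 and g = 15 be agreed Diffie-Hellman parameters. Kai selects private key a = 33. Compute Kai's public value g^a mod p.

681

Public value = 15^33 mod 811.
15^1 ≡ 15 (mod 811)
15^2 = (15^1)^2 ≡ 15^2 = 225 ≡ 225 (mod 811)
15^4 = (15^2)^2 ≡ 225^2 = 50625 ≡ 343 (mod 811)
15^8 = (15^4)^2 ≡ 343^2 = 117649 ≡ 54 (mod 811)
15^16 = (15^8)^2 ≡ 54^2 = 2916 ≡ 483 (mod 811)
15^32 = (15^16)^2 ≡ 483^2 = 233289 ≡ 532 (mod 811)
15^33 = 15^32 · 15^1 ≡ 532 · 15 ≡ 681 (mod 811).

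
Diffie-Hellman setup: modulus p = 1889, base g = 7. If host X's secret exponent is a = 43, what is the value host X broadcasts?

Public value = 7^43 mod 1889.
7^1 ≡ 7 (mod 1889)
7^2 = (7^1)^2 ≡ 7^2 = 49 ≡ 49 (mod 1889)
7^4 = (7^2)^2 ≡ 49^2 = 2401 ≡ 512 (mod 1889)
7^8 = (7^4)^2 ≡ 512^2 = 262144 ≡ 1462 (mod 1889)
7^16 = (7^8)^2 ≡ 1462^2 = 2137444 ≡ 985 (mod 1889)
7^32 = (7^16)^2 ≡ 985^2 = 970225 ≡ 1168 (mod 1889)
7^43 = 7^32 · 7^8 · 7^2 · 7^1 ≡ 1168 · 1462 · 49 · 7 ≡ 1392 (mod 1889).

1392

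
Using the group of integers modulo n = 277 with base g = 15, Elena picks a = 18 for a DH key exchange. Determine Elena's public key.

Public value = 15^18 (mod 277).
15^1 ≡ 15 (mod 277)
15^2 = (15^1)^2 ≡ 15^2 = 225 ≡ 225 (mod 277)
15^4 = (15^2)^2 ≡ 225^2 = 50625 ≡ 211 (mod 277)
15^8 = (15^4)^2 ≡ 211^2 = 44521 ≡ 201 (mod 277)
15^16 = (15^8)^2 ≡ 201^2 = 40401 ≡ 236 (mod 277)
15^18 = 15^16 · 15^2 ≡ 236 · 225 ≡ 193 (mod 277).

193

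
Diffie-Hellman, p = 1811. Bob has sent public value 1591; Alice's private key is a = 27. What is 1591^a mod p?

Shared key K = 1591^27 mod 1811.
1591^1 ≡ 1591 (mod 1811)
1591^2 = (1591^1)^2 ≡ 1591^2 = 2531281 ≡ 1314 (mod 1811)
1591^4 = (1591^2)^2 ≡ 1314^2 = 1726596 ≡ 713 (mod 1811)
1591^8 = (1591^4)^2 ≡ 713^2 = 508369 ≡ 1289 (mod 1811)
1591^16 = (1591^8)^2 ≡ 1289^2 = 1661521 ≡ 834 (mod 1811)
1591^27 = 1591^16 · 1591^8 · 1591^2 · 1591^1 ≡ 834 · 1289 · 1314 · 1591 ≡ 286 (mod 1811).

286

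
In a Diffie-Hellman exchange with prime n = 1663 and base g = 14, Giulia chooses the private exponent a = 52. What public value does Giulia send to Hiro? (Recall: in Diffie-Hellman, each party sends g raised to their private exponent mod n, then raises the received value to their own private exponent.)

718

Public value = 14^52 mod 1663.
14^1 ≡ 14 (mod 1663)
14^2 = (14^1)^2 ≡ 14^2 = 196 ≡ 196 (mod 1663)
14^4 = (14^2)^2 ≡ 196^2 = 38416 ≡ 167 (mod 1663)
14^8 = (14^4)^2 ≡ 167^2 = 27889 ≡ 1281 (mod 1663)
14^16 = (14^8)^2 ≡ 1281^2 = 1640961 ≡ 1243 (mod 1663)
14^32 = (14^16)^2 ≡ 1243^2 = 1545049 ≡ 122 (mod 1663)
14^52 = 14^32 · 14^16 · 14^4 ≡ 122 · 1243 · 167 ≡ 718 (mod 1663).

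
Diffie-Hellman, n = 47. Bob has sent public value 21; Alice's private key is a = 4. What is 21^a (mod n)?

42

Shared key K = 21^4 mod 47.
21^1 ≡ 21 (mod 47)
21^2 = (21^1)^2 ≡ 21^2 = 441 ≡ 18 (mod 47)
21^4 = (21^2)^2 ≡ 18^2 = 324 ≡ 42 (mod 47)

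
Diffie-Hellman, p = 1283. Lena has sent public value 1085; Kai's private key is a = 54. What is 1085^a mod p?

344

Shared key K = 1085^54 mod 1283.
1085^1 ≡ 1085 (mod 1283)
1085^2 = (1085^1)^2 ≡ 1085^2 = 1177225 ≡ 714 (mod 1283)
1085^4 = (1085^2)^2 ≡ 714^2 = 509796 ≡ 445 (mod 1283)
1085^8 = (1085^4)^2 ≡ 445^2 = 198025 ≡ 443 (mod 1283)
1085^16 = (1085^8)^2 ≡ 443^2 = 196249 ≡ 1233 (mod 1283)
1085^32 = (1085^16)^2 ≡ 1233^2 = 1520289 ≡ 1217 (mod 1283)
1085^54 = 1085^32 · 1085^16 · 1085^4 · 1085^2 ≡ 1217 · 1233 · 445 · 714 ≡ 344 (mod 1283).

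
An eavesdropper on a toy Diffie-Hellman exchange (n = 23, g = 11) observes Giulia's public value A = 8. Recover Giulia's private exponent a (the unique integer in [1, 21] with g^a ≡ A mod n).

8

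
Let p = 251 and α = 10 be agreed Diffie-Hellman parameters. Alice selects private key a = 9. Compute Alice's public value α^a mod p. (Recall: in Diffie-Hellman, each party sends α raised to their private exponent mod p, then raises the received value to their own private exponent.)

Public value = 10^9 mod 251.
10^1 ≡ 10 (mod 251)
10^2 = (10^1)^2 ≡ 10^2 = 100 ≡ 100 (mod 251)
10^4 = (10^2)^2 ≡ 100^2 = 10000 ≡ 211 (mod 251)
10^8 = (10^4)^2 ≡ 211^2 = 44521 ≡ 94 (mod 251)
10^9 = 10^8 · 10^1 ≡ 94 · 10 ≡ 187 (mod 251).

187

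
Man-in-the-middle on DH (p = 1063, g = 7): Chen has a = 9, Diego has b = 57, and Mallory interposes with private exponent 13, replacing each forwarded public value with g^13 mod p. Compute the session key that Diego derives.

343

Diego receives Mallory's public value M = 7^13 mod 1063 instead of the honest one.
7^1 ≡ 7 (mod 1063)
7^2 = (7^1)^2 ≡ 7^2 = 49 ≡ 49 (mod 1063)
7^4 = (7^2)^2 ≡ 49^2 = 2401 ≡ 275 (mod 1063)
7^8 = (7^4)^2 ≡ 275^2 = 75625 ≡ 152 (mod 1063)
7^13 = 7^8 · 7^4 · 7^1 ≡ 152 · 275 · 7 ≡ 275 (mod 1063).
So M = 275. Diego computes K = M^57 mod 1063.
275^1 ≡ 275 (mod 1063)
275^2 = (275^1)^2 ≡ 275^2 = 75625 ≡ 152 (mod 1063)
275^4 = (275^2)^2 ≡ 152^2 = 23104 ≡ 781 (mod 1063)
275^8 = (275^4)^2 ≡ 781^2 = 609961 ≡ 862 (mod 1063)
275^16 = (275^8)^2 ≡ 862^2 = 743044 ≡ 7 (mod 1063)
275^32 = (275^16)^2 ≡ 7^2 = 49 ≡ 49 (mod 1063)
275^57 = 275^32 · 275^16 · 275^8 · 275^1 ≡ 49 · 7 · 862 · 275 ≡ 343 (mod 1063).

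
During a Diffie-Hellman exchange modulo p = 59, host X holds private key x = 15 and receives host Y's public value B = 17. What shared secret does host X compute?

28

Shared key K = 17^15 mod 59.
17^1 ≡ 17 (mod 59)
17^2 = (17^1)^2 ≡ 17^2 = 289 ≡ 53 (mod 59)
17^4 = (17^2)^2 ≡ 53^2 = 2809 ≡ 36 (mod 59)
17^8 = (17^4)^2 ≡ 36^2 = 1296 ≡ 57 (mod 59)
17^15 = 17^8 · 17^4 · 17^2 · 17^1 ≡ 57 · 36 · 53 · 17 ≡ 28 (mod 59).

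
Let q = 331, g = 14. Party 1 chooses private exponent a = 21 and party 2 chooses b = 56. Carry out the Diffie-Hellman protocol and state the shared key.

Party 2 sends B = g^b mod q = 14^56 mod 331.
14^1 ≡ 14 (mod 331)
14^2 = (14^1)^2 ≡ 14^2 = 196 ≡ 196 (mod 331)
14^4 = (14^2)^2 ≡ 196^2 = 38416 ≡ 20 (mod 331)
14^8 = (14^4)^2 ≡ 20^2 = 400 ≡ 69 (mod 331)
14^16 = (14^8)^2 ≡ 69^2 = 4761 ≡ 127 (mod 331)
14^32 = (14^16)^2 ≡ 127^2 = 16129 ≡ 241 (mod 331)
14^56 = 14^32 · 14^16 · 14^8 ≡ 241 · 127 · 69 ≡ 103 (mod 331).
So B = 103. Party 1 then computes K = B^a mod q = 103^21 mod 331.
103^1 ≡ 103 (mod 331)
103^2 = (103^1)^2 ≡ 103^2 = 10609 ≡ 17 (mod 331)
103^4 = (103^2)^2 ≡ 17^2 = 289 ≡ 289 (mod 331)
103^8 = (103^4)^2 ≡ 289^2 = 83521 ≡ 109 (mod 331)
103^16 = (103^8)^2 ≡ 109^2 = 11881 ≡ 296 (mod 331)
103^21 = 103^16 · 103^4 · 103^1 ≡ 296 · 289 · 103 ≡ 143 (mod 331).

143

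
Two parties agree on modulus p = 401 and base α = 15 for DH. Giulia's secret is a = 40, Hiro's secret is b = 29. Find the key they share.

Giulia sends A = α^a mod p = 15^40 mod 401.
15^1 ≡ 15 (mod 401)
15^2 = (15^1)^2 ≡ 15^2 = 225 ≡ 225 (mod 401)
15^4 = (15^2)^2 ≡ 225^2 = 50625 ≡ 99 (mod 401)
15^8 = (15^4)^2 ≡ 99^2 = 9801 ≡ 177 (mod 401)
15^16 = (15^8)^2 ≡ 177^2 = 31329 ≡ 51 (mod 401)
15^32 = (15^16)^2 ≡ 51^2 = 2601 ≡ 195 (mod 401)
15^40 = 15^32 · 15^8 ≡ 195 · 177 ≡ 29 (mod 401).
So A = 29. Hiro then computes K = A^b mod p = 29^29 mod 401.
29^1 ≡ 29 (mod 401)
29^2 = (29^1)^2 ≡ 29^2 = 841 ≡ 39 (mod 401)
29^4 = (29^2)^2 ≡ 39^2 = 1521 ≡ 318 (mod 401)
29^8 = (29^4)^2 ≡ 318^2 = 101124 ≡ 72 (mod 401)
29^16 = (29^8)^2 ≡ 72^2 = 5184 ≡ 372 (mod 401)
29^29 = 29^16 · 29^8 · 29^4 · 29^1 ≡ 372 · 72 · 318 · 29 ≡ 83 (mod 401).

83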